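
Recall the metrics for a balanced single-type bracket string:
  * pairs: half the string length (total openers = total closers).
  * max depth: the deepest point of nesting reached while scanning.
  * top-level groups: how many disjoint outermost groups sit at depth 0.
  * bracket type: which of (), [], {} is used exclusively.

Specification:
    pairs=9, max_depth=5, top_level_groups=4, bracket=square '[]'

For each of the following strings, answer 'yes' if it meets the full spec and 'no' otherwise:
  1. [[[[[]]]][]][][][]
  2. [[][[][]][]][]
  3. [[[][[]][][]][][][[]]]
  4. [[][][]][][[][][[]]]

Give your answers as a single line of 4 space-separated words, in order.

Answer: yes no no no

Derivation:
String 1 '[[[[[]]]][]][][][]': depth seq [1 2 3 4 5 4 3 2 1 2 1 0 1 0 1 0 1 0]
  -> pairs=9 depth=5 groups=4 -> yes
String 2 '[[][[][]][]][]': depth seq [1 2 1 2 3 2 3 2 1 2 1 0 1 0]
  -> pairs=7 depth=3 groups=2 -> no
String 3 '[[[][[]][][]][][][[]]]': depth seq [1 2 3 2 3 4 3 2 3 2 3 2 1 2 1 2 1 2 3 2 1 0]
  -> pairs=11 depth=4 groups=1 -> no
String 4 '[[][][]][][[][][[]]]': depth seq [1 2 1 2 1 2 1 0 1 0 1 2 1 2 1 2 3 2 1 0]
  -> pairs=10 depth=3 groups=3 -> no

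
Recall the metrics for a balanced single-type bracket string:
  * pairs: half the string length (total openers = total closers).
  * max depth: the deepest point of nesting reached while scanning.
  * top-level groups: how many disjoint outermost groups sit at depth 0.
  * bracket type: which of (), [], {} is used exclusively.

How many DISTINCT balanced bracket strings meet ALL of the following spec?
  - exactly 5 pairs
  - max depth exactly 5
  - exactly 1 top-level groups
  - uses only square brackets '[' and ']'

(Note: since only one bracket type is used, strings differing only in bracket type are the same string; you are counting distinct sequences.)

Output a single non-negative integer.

Spec: pairs=5 depth=5 groups=1
Count(depth <= 5) = 14
Count(depth <= 4) = 13
Count(depth == 5) = 14 - 13 = 1

Answer: 1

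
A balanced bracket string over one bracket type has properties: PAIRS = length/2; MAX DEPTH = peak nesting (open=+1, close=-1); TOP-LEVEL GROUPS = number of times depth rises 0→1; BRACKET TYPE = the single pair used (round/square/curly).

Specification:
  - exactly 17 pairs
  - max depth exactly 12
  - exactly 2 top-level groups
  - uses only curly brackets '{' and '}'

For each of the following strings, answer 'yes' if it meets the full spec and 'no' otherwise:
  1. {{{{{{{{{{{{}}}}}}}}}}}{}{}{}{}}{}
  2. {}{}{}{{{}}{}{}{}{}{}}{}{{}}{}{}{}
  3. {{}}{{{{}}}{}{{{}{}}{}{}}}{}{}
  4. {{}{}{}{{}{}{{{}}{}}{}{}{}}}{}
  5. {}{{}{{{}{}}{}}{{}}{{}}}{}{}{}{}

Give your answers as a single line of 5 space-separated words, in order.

Answer: yes no no no no

Derivation:
String 1 '{{{{{{{{{{{{}}}}}}}}}}}{}{}{}{}}{}': depth seq [1 2 3 4 5 6 7 8 9 10 11 12 11 10 9 8 7 6 5 4 3 2 1 2 1 2 1 2 1 2 1 0 1 0]
  -> pairs=17 depth=12 groups=2 -> yes
String 2 '{}{}{}{{{}}{}{}{}{}{}}{}{{}}{}{}{}': depth seq [1 0 1 0 1 0 1 2 3 2 1 2 1 2 1 2 1 2 1 2 1 0 1 0 1 2 1 0 1 0 1 0 1 0]
  -> pairs=17 depth=3 groups=9 -> no
String 3 '{{}}{{{{}}}{}{{{}{}}{}{}}}{}{}': depth seq [1 2 1 0 1 2 3 4 3 2 1 2 1 2 3 4 3 4 3 2 3 2 3 2 1 0 1 0 1 0]
  -> pairs=15 depth=4 groups=4 -> no
String 4 '{{}{}{}{{}{}{{{}}{}}{}{}{}}}{}': depth seq [1 2 1 2 1 2 1 2 3 2 3 2 3 4 5 4 3 4 3 2 3 2 3 2 3 2 1 0 1 0]
  -> pairs=15 depth=5 groups=2 -> no
String 5 '{}{{}{{{}{}}{}}{{}}{{}}}{}{}{}{}': depth seq [1 0 1 2 1 2 3 4 3 4 3 2 3 2 1 2 3 2 1 2 3 2 1 0 1 0 1 0 1 0 1 0]
  -> pairs=16 depth=4 groups=6 -> no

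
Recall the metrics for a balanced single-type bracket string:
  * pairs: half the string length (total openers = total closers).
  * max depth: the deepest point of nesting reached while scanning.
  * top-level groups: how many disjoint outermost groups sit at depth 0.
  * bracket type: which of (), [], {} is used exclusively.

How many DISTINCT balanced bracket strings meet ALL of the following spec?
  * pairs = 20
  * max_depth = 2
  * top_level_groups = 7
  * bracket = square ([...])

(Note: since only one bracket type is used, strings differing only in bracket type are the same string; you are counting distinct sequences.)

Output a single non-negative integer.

Spec: pairs=20 depth=2 groups=7
Count(depth <= 2) = 27132
Count(depth <= 1) = 0
Count(depth == 2) = 27132 - 0 = 27132

Answer: 27132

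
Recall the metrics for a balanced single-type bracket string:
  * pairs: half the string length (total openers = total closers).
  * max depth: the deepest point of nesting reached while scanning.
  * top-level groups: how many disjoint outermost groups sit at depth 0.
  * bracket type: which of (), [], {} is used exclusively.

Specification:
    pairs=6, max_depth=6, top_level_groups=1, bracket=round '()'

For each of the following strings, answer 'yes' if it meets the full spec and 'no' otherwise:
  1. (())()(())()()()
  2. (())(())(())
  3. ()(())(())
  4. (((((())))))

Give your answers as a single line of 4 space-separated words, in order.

String 1 '(())()(())()()()': depth seq [1 2 1 0 1 0 1 2 1 0 1 0 1 0 1 0]
  -> pairs=8 depth=2 groups=6 -> no
String 2 '(())(())(())': depth seq [1 2 1 0 1 2 1 0 1 2 1 0]
  -> pairs=6 depth=2 groups=3 -> no
String 3 '()(())(())': depth seq [1 0 1 2 1 0 1 2 1 0]
  -> pairs=5 depth=2 groups=3 -> no
String 4 '(((((())))))': depth seq [1 2 3 4 5 6 5 4 3 2 1 0]
  -> pairs=6 depth=6 groups=1 -> yes

Answer: no no no yes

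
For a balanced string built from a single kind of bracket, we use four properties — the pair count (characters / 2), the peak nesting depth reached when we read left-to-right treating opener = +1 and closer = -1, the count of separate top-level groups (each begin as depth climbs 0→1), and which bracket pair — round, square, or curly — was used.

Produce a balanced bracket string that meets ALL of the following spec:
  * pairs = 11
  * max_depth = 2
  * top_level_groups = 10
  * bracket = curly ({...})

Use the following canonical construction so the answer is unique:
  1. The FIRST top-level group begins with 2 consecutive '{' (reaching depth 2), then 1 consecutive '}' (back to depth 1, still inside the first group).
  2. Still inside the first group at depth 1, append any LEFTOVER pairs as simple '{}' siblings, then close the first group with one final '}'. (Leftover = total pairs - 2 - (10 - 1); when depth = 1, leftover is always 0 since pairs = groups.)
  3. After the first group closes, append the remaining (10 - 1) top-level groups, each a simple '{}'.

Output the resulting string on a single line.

Spec: pairs=11 depth=2 groups=10
Leftover pairs = 11 - 2 - (10-1) = 0
First group: deep chain of depth 2 + 0 sibling pairs
Remaining 9 groups: simple '{}' each

Answer: {{}}{}{}{}{}{}{}{}{}{}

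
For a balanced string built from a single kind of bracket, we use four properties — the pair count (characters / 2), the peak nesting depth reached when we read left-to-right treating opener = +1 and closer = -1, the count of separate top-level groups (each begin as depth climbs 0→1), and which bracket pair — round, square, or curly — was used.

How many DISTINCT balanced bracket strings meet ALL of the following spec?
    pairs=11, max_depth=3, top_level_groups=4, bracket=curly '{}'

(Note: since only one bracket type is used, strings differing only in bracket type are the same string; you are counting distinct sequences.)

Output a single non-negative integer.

Spec: pairs=11 depth=3 groups=4
Count(depth <= 3) = 2528
Count(depth <= 2) = 120
Count(depth == 3) = 2528 - 120 = 2408

Answer: 2408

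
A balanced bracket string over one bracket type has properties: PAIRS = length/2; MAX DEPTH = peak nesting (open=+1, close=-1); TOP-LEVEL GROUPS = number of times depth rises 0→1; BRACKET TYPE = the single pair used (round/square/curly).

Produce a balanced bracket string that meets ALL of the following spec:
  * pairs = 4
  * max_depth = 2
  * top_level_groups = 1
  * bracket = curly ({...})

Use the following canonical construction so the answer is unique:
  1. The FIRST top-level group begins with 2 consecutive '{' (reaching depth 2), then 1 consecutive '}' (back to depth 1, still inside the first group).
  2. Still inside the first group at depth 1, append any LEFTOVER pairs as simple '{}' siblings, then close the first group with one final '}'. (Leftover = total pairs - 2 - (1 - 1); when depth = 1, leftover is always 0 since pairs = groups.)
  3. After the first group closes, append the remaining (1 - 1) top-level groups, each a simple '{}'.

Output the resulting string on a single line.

Spec: pairs=4 depth=2 groups=1
Leftover pairs = 4 - 2 - (1-1) = 2
First group: deep chain of depth 2 + 2 sibling pairs
Remaining 0 groups: simple '{}' each

Answer: {{}{}{}}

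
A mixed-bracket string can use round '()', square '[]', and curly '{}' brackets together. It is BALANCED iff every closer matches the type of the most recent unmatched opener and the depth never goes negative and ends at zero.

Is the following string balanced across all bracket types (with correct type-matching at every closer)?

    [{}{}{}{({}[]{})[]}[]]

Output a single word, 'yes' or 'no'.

Answer: yes

Derivation:
pos 0: push '['; stack = [
pos 1: push '{'; stack = [{
pos 2: '}' matches '{'; pop; stack = [
pos 3: push '{'; stack = [{
pos 4: '}' matches '{'; pop; stack = [
pos 5: push '{'; stack = [{
pos 6: '}' matches '{'; pop; stack = [
pos 7: push '{'; stack = [{
pos 8: push '('; stack = [{(
pos 9: push '{'; stack = [{({
pos 10: '}' matches '{'; pop; stack = [{(
pos 11: push '['; stack = [{([
pos 12: ']' matches '['; pop; stack = [{(
pos 13: push '{'; stack = [{({
pos 14: '}' matches '{'; pop; stack = [{(
pos 15: ')' matches '('; pop; stack = [{
pos 16: push '['; stack = [{[
pos 17: ']' matches '['; pop; stack = [{
pos 18: '}' matches '{'; pop; stack = [
pos 19: push '['; stack = [[
pos 20: ']' matches '['; pop; stack = [
pos 21: ']' matches '['; pop; stack = (empty)
end: stack empty → VALID
Verdict: properly nested → yes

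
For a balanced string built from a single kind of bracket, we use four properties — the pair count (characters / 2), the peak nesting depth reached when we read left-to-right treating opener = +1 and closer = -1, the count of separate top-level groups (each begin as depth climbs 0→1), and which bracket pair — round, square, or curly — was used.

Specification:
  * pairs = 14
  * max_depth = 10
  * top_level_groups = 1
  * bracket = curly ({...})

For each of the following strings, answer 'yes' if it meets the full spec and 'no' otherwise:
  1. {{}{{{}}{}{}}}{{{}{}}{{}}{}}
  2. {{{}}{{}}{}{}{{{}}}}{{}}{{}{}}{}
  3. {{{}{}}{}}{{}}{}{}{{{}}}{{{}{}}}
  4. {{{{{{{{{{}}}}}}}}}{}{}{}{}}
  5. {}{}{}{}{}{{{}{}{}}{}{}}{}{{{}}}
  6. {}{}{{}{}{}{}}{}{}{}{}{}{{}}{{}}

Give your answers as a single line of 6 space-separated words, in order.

String 1 '{{}{{{}}{}{}}}{{{}{}}{{}}{}}': depth seq [1 2 1 2 3 4 3 2 3 2 3 2 1 0 1 2 3 2 3 2 1 2 3 2 1 2 1 0]
  -> pairs=14 depth=4 groups=2 -> no
String 2 '{{{}}{{}}{}{}{{{}}}}{{}}{{}{}}{}': depth seq [1 2 3 2 1 2 3 2 1 2 1 2 1 2 3 4 3 2 1 0 1 2 1 0 1 2 1 2 1 0 1 0]
  -> pairs=16 depth=4 groups=4 -> no
String 3 '{{{}{}}{}}{{}}{}{}{{{}}}{{{}{}}}': depth seq [1 2 3 2 3 2 1 2 1 0 1 2 1 0 1 0 1 0 1 2 3 2 1 0 1 2 3 2 3 2 1 0]
  -> pairs=16 depth=3 groups=6 -> no
String 4 '{{{{{{{{{{}}}}}}}}}{}{}{}{}}': depth seq [1 2 3 4 5 6 7 8 9 10 9 8 7 6 5 4 3 2 1 2 1 2 1 2 1 2 1 0]
  -> pairs=14 depth=10 groups=1 -> yes
String 5 '{}{}{}{}{}{{{}{}{}}{}{}}{}{{{}}}': depth seq [1 0 1 0 1 0 1 0 1 0 1 2 3 2 3 2 3 2 1 2 1 2 1 0 1 0 1 2 3 2 1 0]
  -> pairs=16 depth=3 groups=8 -> no
String 6 '{}{}{{}{}{}{}}{}{}{}{}{}{{}}{{}}': depth seq [1 0 1 0 1 2 1 2 1 2 1 2 1 0 1 0 1 0 1 0 1 0 1 0 1 2 1 0 1 2 1 0]
  -> pairs=16 depth=2 groups=10 -> no

Answer: no no no yes no no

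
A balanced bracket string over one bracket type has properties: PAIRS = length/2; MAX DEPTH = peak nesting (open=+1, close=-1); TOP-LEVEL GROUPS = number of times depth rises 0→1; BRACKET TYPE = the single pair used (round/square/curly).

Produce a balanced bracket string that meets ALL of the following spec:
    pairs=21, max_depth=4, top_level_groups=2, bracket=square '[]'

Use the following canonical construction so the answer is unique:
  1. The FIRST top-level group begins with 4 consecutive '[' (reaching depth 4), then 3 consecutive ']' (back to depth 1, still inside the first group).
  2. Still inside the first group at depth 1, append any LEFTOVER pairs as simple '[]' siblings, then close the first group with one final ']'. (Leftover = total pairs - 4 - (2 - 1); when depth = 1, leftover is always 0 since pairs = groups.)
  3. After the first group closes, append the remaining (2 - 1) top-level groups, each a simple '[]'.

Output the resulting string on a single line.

Spec: pairs=21 depth=4 groups=2
Leftover pairs = 21 - 4 - (2-1) = 16
First group: deep chain of depth 4 + 16 sibling pairs
Remaining 1 groups: simple '[]' each

Answer: [[[[]]][][][][][][][][][][][][][][][][]][]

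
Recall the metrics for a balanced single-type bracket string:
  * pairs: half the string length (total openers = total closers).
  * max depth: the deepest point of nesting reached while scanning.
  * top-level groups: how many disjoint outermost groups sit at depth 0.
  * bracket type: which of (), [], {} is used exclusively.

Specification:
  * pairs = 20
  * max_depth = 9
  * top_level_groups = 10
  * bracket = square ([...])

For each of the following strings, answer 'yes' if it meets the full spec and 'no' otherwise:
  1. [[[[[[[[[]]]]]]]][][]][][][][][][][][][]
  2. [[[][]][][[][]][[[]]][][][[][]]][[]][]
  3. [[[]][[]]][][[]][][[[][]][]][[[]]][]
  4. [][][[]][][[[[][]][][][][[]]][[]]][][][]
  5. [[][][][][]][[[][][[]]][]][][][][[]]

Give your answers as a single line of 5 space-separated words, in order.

Answer: yes no no no no

Derivation:
String 1 '[[[[[[[[[]]]]]]]][][]][][][][][][][][][]': depth seq [1 2 3 4 5 6 7 8 9 8 7 6 5 4 3 2 1 2 1 2 1 0 1 0 1 0 1 0 1 0 1 0 1 0 1 0 1 0 1 0]
  -> pairs=20 depth=9 groups=10 -> yes
String 2 '[[[][]][][[][]][[[]]][][][[][]]][[]][]': depth seq [1 2 3 2 3 2 1 2 1 2 3 2 3 2 1 2 3 4 3 2 1 2 1 2 1 2 3 2 3 2 1 0 1 2 1 0 1 0]
  -> pairs=19 depth=4 groups=3 -> no
String 3 '[[[]][[]]][][[]][][[[][]][]][[[]]][]': depth seq [1 2 3 2 1 2 3 2 1 0 1 0 1 2 1 0 1 0 1 2 3 2 3 2 1 2 1 0 1 2 3 2 1 0 1 0]
  -> pairs=18 depth=3 groups=7 -> no
String 4 '[][][[]][][[[[][]][][][][[]]][[]]][][][]': depth seq [1 0 1 0 1 2 1 0 1 0 1 2 3 4 3 4 3 2 3 2 3 2 3 2 3 4 3 2 1 2 3 2 1 0 1 0 1 0 1 0]
  -> pairs=20 depth=4 groups=8 -> no
String 5 '[[][][][][]][[[][][[]]][]][][][][[]]': depth seq [1 2 1 2 1 2 1 2 1 2 1 0 1 2 3 2 3 2 3 4 3 2 1 2 1 0 1 0 1 0 1 0 1 2 1 0]
  -> pairs=18 depth=4 groups=6 -> no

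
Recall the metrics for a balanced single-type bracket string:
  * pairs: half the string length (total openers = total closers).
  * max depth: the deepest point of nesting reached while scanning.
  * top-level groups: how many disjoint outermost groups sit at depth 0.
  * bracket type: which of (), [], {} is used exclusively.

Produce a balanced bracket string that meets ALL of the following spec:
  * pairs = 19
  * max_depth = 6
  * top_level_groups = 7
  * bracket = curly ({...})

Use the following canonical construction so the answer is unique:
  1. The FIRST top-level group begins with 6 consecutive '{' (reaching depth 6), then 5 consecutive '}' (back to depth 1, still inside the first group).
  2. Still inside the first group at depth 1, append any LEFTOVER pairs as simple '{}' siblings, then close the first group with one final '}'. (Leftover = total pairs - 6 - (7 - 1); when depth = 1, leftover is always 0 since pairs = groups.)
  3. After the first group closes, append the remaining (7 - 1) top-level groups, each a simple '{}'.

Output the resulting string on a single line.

Spec: pairs=19 depth=6 groups=7
Leftover pairs = 19 - 6 - (7-1) = 7
First group: deep chain of depth 6 + 7 sibling pairs
Remaining 6 groups: simple '{}' each

Answer: {{{{{{}}}}}{}{}{}{}{}{}{}}{}{}{}{}{}{}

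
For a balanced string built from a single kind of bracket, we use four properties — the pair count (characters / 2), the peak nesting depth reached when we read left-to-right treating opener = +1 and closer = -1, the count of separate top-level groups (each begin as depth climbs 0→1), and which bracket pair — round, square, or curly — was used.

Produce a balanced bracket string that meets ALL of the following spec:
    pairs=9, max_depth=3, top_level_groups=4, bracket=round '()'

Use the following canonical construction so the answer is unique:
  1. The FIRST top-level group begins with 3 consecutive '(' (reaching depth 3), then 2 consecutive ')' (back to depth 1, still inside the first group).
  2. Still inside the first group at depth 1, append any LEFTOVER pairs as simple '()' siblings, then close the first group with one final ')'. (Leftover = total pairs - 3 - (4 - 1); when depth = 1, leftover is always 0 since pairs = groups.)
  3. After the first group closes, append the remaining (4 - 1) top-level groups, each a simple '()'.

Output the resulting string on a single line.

Spec: pairs=9 depth=3 groups=4
Leftover pairs = 9 - 3 - (4-1) = 3
First group: deep chain of depth 3 + 3 sibling pairs
Remaining 3 groups: simple '()' each

Answer: ((())()()())()()()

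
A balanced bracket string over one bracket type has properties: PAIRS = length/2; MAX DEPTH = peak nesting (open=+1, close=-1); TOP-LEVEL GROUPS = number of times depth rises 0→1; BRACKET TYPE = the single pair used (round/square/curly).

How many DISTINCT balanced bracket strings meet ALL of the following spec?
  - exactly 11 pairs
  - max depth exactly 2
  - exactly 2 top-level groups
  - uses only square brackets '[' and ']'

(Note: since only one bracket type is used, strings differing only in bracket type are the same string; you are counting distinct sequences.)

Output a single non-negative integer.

Answer: 10

Derivation:
Spec: pairs=11 depth=2 groups=2
Count(depth <= 2) = 10
Count(depth <= 1) = 0
Count(depth == 2) = 10 - 0 = 10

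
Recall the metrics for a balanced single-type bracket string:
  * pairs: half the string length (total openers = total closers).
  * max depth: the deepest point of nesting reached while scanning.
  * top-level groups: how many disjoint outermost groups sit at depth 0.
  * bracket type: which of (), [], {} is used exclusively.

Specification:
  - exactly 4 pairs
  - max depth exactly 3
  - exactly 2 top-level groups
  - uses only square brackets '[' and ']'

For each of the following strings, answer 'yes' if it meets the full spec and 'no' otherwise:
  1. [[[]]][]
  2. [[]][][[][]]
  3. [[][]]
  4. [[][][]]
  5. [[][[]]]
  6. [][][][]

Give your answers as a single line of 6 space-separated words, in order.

Answer: yes no no no no no

Derivation:
String 1 '[[[]]][]': depth seq [1 2 3 2 1 0 1 0]
  -> pairs=4 depth=3 groups=2 -> yes
String 2 '[[]][][[][]]': depth seq [1 2 1 0 1 0 1 2 1 2 1 0]
  -> pairs=6 depth=2 groups=3 -> no
String 3 '[[][]]': depth seq [1 2 1 2 1 0]
  -> pairs=3 depth=2 groups=1 -> no
String 4 '[[][][]]': depth seq [1 2 1 2 1 2 1 0]
  -> pairs=4 depth=2 groups=1 -> no
String 5 '[[][[]]]': depth seq [1 2 1 2 3 2 1 0]
  -> pairs=4 depth=3 groups=1 -> no
String 6 '[][][][]': depth seq [1 0 1 0 1 0 1 0]
  -> pairs=4 depth=1 groups=4 -> no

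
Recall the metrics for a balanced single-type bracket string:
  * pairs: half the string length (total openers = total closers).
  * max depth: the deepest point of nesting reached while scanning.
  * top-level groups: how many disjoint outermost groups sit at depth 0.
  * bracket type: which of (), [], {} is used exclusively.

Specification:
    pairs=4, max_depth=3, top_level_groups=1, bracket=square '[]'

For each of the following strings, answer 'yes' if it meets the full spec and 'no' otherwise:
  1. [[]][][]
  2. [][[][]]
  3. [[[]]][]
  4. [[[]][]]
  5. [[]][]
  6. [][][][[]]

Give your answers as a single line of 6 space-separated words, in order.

Answer: no no no yes no no

Derivation:
String 1 '[[]][][]': depth seq [1 2 1 0 1 0 1 0]
  -> pairs=4 depth=2 groups=3 -> no
String 2 '[][[][]]': depth seq [1 0 1 2 1 2 1 0]
  -> pairs=4 depth=2 groups=2 -> no
String 3 '[[[]]][]': depth seq [1 2 3 2 1 0 1 0]
  -> pairs=4 depth=3 groups=2 -> no
String 4 '[[[]][]]': depth seq [1 2 3 2 1 2 1 0]
  -> pairs=4 depth=3 groups=1 -> yes
String 5 '[[]][]': depth seq [1 2 1 0 1 0]
  -> pairs=3 depth=2 groups=2 -> no
String 6 '[][][][[]]': depth seq [1 0 1 0 1 0 1 2 1 0]
  -> pairs=5 depth=2 groups=4 -> no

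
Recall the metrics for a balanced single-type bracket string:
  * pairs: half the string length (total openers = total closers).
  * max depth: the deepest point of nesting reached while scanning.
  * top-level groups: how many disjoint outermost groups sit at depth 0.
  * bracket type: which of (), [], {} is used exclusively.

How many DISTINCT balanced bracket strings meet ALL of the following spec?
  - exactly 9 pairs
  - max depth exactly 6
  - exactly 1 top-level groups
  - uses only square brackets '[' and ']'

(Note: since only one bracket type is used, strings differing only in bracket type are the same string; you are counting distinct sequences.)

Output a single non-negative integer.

Spec: pairs=9 depth=6 groups=1
Count(depth <= 6) = 1341
Count(depth <= 5) = 1094
Count(depth == 6) = 1341 - 1094 = 247

Answer: 247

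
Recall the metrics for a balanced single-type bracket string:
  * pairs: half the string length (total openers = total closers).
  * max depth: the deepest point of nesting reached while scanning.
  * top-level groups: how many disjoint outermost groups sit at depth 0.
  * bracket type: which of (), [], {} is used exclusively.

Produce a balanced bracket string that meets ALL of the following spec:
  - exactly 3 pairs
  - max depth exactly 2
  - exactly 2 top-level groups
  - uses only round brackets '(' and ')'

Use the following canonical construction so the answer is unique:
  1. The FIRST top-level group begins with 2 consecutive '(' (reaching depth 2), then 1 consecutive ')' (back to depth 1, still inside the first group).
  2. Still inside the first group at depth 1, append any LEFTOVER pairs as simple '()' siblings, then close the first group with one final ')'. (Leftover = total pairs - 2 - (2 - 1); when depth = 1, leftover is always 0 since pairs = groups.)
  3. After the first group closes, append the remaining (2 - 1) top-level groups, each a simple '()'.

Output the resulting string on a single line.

Spec: pairs=3 depth=2 groups=2
Leftover pairs = 3 - 2 - (2-1) = 0
First group: deep chain of depth 2 + 0 sibling pairs
Remaining 1 groups: simple '()' each

Answer: (())()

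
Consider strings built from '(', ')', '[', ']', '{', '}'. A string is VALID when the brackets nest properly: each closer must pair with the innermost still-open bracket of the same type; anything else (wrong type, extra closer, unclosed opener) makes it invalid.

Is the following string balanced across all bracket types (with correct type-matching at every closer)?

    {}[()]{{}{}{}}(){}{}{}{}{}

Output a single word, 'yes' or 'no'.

Answer: yes

Derivation:
pos 0: push '{'; stack = {
pos 1: '}' matches '{'; pop; stack = (empty)
pos 2: push '['; stack = [
pos 3: push '('; stack = [(
pos 4: ')' matches '('; pop; stack = [
pos 5: ']' matches '['; pop; stack = (empty)
pos 6: push '{'; stack = {
pos 7: push '{'; stack = {{
pos 8: '}' matches '{'; pop; stack = {
pos 9: push '{'; stack = {{
pos 10: '}' matches '{'; pop; stack = {
pos 11: push '{'; stack = {{
pos 12: '}' matches '{'; pop; stack = {
pos 13: '}' matches '{'; pop; stack = (empty)
pos 14: push '('; stack = (
pos 15: ')' matches '('; pop; stack = (empty)
pos 16: push '{'; stack = {
pos 17: '}' matches '{'; pop; stack = (empty)
pos 18: push '{'; stack = {
pos 19: '}' matches '{'; pop; stack = (empty)
pos 20: push '{'; stack = {
pos 21: '}' matches '{'; pop; stack = (empty)
pos 22: push '{'; stack = {
pos 23: '}' matches '{'; pop; stack = (empty)
pos 24: push '{'; stack = {
pos 25: '}' matches '{'; pop; stack = (empty)
end: stack empty → VALID
Verdict: properly nested → yes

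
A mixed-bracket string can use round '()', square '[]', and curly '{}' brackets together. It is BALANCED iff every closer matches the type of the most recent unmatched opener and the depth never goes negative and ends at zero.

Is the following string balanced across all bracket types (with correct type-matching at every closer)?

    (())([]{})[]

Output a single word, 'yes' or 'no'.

Answer: yes

Derivation:
pos 0: push '('; stack = (
pos 1: push '('; stack = ((
pos 2: ')' matches '('; pop; stack = (
pos 3: ')' matches '('; pop; stack = (empty)
pos 4: push '('; stack = (
pos 5: push '['; stack = ([
pos 6: ']' matches '['; pop; stack = (
pos 7: push '{'; stack = ({
pos 8: '}' matches '{'; pop; stack = (
pos 9: ')' matches '('; pop; stack = (empty)
pos 10: push '['; stack = [
pos 11: ']' matches '['; pop; stack = (empty)
end: stack empty → VALID
Verdict: properly nested → yes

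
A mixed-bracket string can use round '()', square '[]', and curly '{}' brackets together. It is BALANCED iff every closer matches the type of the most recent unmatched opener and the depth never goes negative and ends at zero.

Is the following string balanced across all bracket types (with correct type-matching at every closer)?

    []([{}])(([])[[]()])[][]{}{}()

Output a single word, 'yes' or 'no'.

pos 0: push '['; stack = [
pos 1: ']' matches '['; pop; stack = (empty)
pos 2: push '('; stack = (
pos 3: push '['; stack = ([
pos 4: push '{'; stack = ([{
pos 5: '}' matches '{'; pop; stack = ([
pos 6: ']' matches '['; pop; stack = (
pos 7: ')' matches '('; pop; stack = (empty)
pos 8: push '('; stack = (
pos 9: push '('; stack = ((
pos 10: push '['; stack = (([
pos 11: ']' matches '['; pop; stack = ((
pos 12: ')' matches '('; pop; stack = (
pos 13: push '['; stack = ([
pos 14: push '['; stack = ([[
pos 15: ']' matches '['; pop; stack = ([
pos 16: push '('; stack = ([(
pos 17: ')' matches '('; pop; stack = ([
pos 18: ']' matches '['; pop; stack = (
pos 19: ')' matches '('; pop; stack = (empty)
pos 20: push '['; stack = [
pos 21: ']' matches '['; pop; stack = (empty)
pos 22: push '['; stack = [
pos 23: ']' matches '['; pop; stack = (empty)
pos 24: push '{'; stack = {
pos 25: '}' matches '{'; pop; stack = (empty)
pos 26: push '{'; stack = {
pos 27: '}' matches '{'; pop; stack = (empty)
pos 28: push '('; stack = (
pos 29: ')' matches '('; pop; stack = (empty)
end: stack empty → VALID
Verdict: properly nested → yes

Answer: yes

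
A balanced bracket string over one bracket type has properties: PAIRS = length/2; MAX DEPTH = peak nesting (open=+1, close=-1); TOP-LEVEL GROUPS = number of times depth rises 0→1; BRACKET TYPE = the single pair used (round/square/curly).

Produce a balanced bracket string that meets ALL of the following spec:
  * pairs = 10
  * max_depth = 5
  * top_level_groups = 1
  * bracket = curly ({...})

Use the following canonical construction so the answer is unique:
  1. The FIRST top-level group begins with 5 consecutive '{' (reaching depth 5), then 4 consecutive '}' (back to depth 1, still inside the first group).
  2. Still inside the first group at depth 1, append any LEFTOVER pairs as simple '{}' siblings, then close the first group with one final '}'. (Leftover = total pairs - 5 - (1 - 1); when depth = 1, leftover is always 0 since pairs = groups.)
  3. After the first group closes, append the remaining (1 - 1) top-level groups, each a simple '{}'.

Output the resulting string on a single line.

Spec: pairs=10 depth=5 groups=1
Leftover pairs = 10 - 5 - (1-1) = 5
First group: deep chain of depth 5 + 5 sibling pairs
Remaining 0 groups: simple '{}' each

Answer: {{{{{}}}}{}{}{}{}{}}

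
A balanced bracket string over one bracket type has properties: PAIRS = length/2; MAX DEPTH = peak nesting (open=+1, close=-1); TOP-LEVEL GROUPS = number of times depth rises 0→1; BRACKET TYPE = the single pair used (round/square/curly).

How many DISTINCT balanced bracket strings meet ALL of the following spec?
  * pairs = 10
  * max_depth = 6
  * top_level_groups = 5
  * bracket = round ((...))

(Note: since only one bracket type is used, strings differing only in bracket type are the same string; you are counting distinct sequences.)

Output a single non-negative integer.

Spec: pairs=10 depth=6 groups=5
Count(depth <= 6) = 1001
Count(depth <= 5) = 996
Count(depth == 6) = 1001 - 996 = 5

Answer: 5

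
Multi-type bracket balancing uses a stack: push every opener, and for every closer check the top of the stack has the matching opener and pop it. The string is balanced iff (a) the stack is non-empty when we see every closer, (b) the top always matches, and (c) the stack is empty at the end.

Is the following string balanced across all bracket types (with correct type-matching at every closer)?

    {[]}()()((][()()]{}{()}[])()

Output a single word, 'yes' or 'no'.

pos 0: push '{'; stack = {
pos 1: push '['; stack = {[
pos 2: ']' matches '['; pop; stack = {
pos 3: '}' matches '{'; pop; stack = (empty)
pos 4: push '('; stack = (
pos 5: ')' matches '('; pop; stack = (empty)
pos 6: push '('; stack = (
pos 7: ')' matches '('; pop; stack = (empty)
pos 8: push '('; stack = (
pos 9: push '('; stack = ((
pos 10: saw closer ']' but top of stack is '(' (expected ')') → INVALID
Verdict: type mismatch at position 10: ']' closes '(' → no

Answer: no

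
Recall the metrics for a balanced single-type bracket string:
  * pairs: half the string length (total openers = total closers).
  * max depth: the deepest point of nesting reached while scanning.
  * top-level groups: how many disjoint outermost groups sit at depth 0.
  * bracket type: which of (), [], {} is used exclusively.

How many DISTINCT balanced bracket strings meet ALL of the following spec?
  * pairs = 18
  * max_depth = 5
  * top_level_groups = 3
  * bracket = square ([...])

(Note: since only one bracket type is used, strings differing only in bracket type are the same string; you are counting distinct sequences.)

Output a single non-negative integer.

Answer: 25564303

Derivation:
Spec: pairs=18 depth=5 groups=3
Count(depth <= 5) = 37732331
Count(depth <= 4) = 12168028
Count(depth == 5) = 37732331 - 12168028 = 25564303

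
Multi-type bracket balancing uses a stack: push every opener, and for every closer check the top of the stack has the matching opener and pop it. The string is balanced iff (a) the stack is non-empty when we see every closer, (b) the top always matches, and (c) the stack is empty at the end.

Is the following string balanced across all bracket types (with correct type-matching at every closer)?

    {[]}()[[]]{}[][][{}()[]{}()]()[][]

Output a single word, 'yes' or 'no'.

Answer: yes

Derivation:
pos 0: push '{'; stack = {
pos 1: push '['; stack = {[
pos 2: ']' matches '['; pop; stack = {
pos 3: '}' matches '{'; pop; stack = (empty)
pos 4: push '('; stack = (
pos 5: ')' matches '('; pop; stack = (empty)
pos 6: push '['; stack = [
pos 7: push '['; stack = [[
pos 8: ']' matches '['; pop; stack = [
pos 9: ']' matches '['; pop; stack = (empty)
pos 10: push '{'; stack = {
pos 11: '}' matches '{'; pop; stack = (empty)
pos 12: push '['; stack = [
pos 13: ']' matches '['; pop; stack = (empty)
pos 14: push '['; stack = [
pos 15: ']' matches '['; pop; stack = (empty)
pos 16: push '['; stack = [
pos 17: push '{'; stack = [{
pos 18: '}' matches '{'; pop; stack = [
pos 19: push '('; stack = [(
pos 20: ')' matches '('; pop; stack = [
pos 21: push '['; stack = [[
pos 22: ']' matches '['; pop; stack = [
pos 23: push '{'; stack = [{
pos 24: '}' matches '{'; pop; stack = [
pos 25: push '('; stack = [(
pos 26: ')' matches '('; pop; stack = [
pos 27: ']' matches '['; pop; stack = (empty)
pos 28: push '('; stack = (
pos 29: ')' matches '('; pop; stack = (empty)
pos 30: push '['; stack = [
pos 31: ']' matches '['; pop; stack = (empty)
pos 32: push '['; stack = [
pos 33: ']' matches '['; pop; stack = (empty)
end: stack empty → VALID
Verdict: properly nested → yes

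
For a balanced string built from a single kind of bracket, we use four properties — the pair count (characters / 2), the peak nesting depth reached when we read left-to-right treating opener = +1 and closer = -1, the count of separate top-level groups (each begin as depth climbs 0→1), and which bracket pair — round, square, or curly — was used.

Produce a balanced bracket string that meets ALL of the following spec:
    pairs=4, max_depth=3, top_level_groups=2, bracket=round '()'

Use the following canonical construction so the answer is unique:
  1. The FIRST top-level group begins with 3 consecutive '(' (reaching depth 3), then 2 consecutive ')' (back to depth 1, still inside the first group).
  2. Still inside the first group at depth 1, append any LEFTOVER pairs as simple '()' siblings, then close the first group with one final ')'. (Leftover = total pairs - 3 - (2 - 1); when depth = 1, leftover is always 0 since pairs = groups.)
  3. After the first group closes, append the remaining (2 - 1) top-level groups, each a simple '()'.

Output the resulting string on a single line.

Answer: ((()))()

Derivation:
Spec: pairs=4 depth=3 groups=2
Leftover pairs = 4 - 3 - (2-1) = 0
First group: deep chain of depth 3 + 0 sibling pairs
Remaining 1 groups: simple '()' each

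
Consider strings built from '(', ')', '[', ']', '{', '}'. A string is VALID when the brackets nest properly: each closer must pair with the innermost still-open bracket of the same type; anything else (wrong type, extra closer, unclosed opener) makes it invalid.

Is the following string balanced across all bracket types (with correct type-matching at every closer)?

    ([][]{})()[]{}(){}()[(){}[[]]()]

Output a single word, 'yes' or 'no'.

Answer: yes

Derivation:
pos 0: push '('; stack = (
pos 1: push '['; stack = ([
pos 2: ']' matches '['; pop; stack = (
pos 3: push '['; stack = ([
pos 4: ']' matches '['; pop; stack = (
pos 5: push '{'; stack = ({
pos 6: '}' matches '{'; pop; stack = (
pos 7: ')' matches '('; pop; stack = (empty)
pos 8: push '('; stack = (
pos 9: ')' matches '('; pop; stack = (empty)
pos 10: push '['; stack = [
pos 11: ']' matches '['; pop; stack = (empty)
pos 12: push '{'; stack = {
pos 13: '}' matches '{'; pop; stack = (empty)
pos 14: push '('; stack = (
pos 15: ')' matches '('; pop; stack = (empty)
pos 16: push '{'; stack = {
pos 17: '}' matches '{'; pop; stack = (empty)
pos 18: push '('; stack = (
pos 19: ')' matches '('; pop; stack = (empty)
pos 20: push '['; stack = [
pos 21: push '('; stack = [(
pos 22: ')' matches '('; pop; stack = [
pos 23: push '{'; stack = [{
pos 24: '}' matches '{'; pop; stack = [
pos 25: push '['; stack = [[
pos 26: push '['; stack = [[[
pos 27: ']' matches '['; pop; stack = [[
pos 28: ']' matches '['; pop; stack = [
pos 29: push '('; stack = [(
pos 30: ')' matches '('; pop; stack = [
pos 31: ']' matches '['; pop; stack = (empty)
end: stack empty → VALID
Verdict: properly nested → yes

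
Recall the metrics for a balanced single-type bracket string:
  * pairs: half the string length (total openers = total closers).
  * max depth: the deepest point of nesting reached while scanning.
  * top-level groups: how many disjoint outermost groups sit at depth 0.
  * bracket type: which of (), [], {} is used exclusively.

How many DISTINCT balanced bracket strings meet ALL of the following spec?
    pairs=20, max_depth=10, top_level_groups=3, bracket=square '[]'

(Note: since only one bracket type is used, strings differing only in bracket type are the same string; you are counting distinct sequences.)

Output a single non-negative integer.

Spec: pairs=20 depth=10 groups=3
Count(depth <= 10) = 1275137226
Count(depth <= 9) = 1243086174
Count(depth == 10) = 1275137226 - 1243086174 = 32051052

Answer: 32051052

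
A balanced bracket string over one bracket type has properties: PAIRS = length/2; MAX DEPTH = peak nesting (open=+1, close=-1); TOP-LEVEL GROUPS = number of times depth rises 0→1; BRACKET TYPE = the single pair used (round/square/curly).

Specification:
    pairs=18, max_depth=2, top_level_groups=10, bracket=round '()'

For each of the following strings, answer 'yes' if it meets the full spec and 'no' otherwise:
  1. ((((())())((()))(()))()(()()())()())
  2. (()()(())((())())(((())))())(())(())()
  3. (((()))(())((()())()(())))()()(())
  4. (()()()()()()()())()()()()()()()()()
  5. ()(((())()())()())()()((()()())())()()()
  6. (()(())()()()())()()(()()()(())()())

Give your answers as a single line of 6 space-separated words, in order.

String 1 '((((())())((()))(()))()(()()())()())': depth seq [1 2 3 4 5 4 3 4 3 2 3 4 5 4 3 2 3 4 3 2 1 2 1 2 3 2 3 2 3 2 1 2 1 2 1 0]
  -> pairs=18 depth=5 groups=1 -> no
String 2 '(()()(())((())())(((())))())(())(())()': depth seq [1 2 1 2 1 2 3 2 1 2 3 4 3 2 3 2 1 2 3 4 5 4 3 2 1 2 1 0 1 2 1 0 1 2 1 0 1 0]
  -> pairs=19 depth=5 groups=4 -> no
String 3 '(((()))(())((()())()(())))()()(())': depth seq [1 2 3 4 3 2 1 2 3 2 1 2 3 4 3 4 3 2 3 2 3 4 3 2 1 0 1 0 1 0 1 2 1 0]
  -> pairs=17 depth=4 groups=4 -> no
String 4 '(()()()()()()()())()()()()()()()()()': depth seq [1 2 1 2 1 2 1 2 1 2 1 2 1 2 1 2 1 0 1 0 1 0 1 0 1 0 1 0 1 0 1 0 1 0 1 0]
  -> pairs=18 depth=2 groups=10 -> yes
String 5 '()(((())()())()())()()((()()())())()()()': depth seq [1 0 1 2 3 4 3 2 3 2 3 2 1 2 1 2 1 0 1 0 1 0 1 2 3 2 3 2 3 2 1 2 1 0 1 0 1 0 1 0]
  -> pairs=20 depth=4 groups=8 -> no
String 6 '(()(())()()()())()()(()()()(())()())': depth seq [1 2 1 2 3 2 1 2 1 2 1 2 1 2 1 0 1 0 1 0 1 2 1 2 1 2 1 2 3 2 1 2 1 2 1 0]
  -> pairs=18 depth=3 groups=4 -> no

Answer: no no no yes no no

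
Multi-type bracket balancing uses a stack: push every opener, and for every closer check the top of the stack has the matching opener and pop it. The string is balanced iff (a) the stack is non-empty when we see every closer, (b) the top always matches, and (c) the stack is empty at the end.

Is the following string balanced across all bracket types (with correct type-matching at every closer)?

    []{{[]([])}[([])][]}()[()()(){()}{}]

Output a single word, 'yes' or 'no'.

Answer: yes

Derivation:
pos 0: push '['; stack = [
pos 1: ']' matches '['; pop; stack = (empty)
pos 2: push '{'; stack = {
pos 3: push '{'; stack = {{
pos 4: push '['; stack = {{[
pos 5: ']' matches '['; pop; stack = {{
pos 6: push '('; stack = {{(
pos 7: push '['; stack = {{([
pos 8: ']' matches '['; pop; stack = {{(
pos 9: ')' matches '('; pop; stack = {{
pos 10: '}' matches '{'; pop; stack = {
pos 11: push '['; stack = {[
pos 12: push '('; stack = {[(
pos 13: push '['; stack = {[([
pos 14: ']' matches '['; pop; stack = {[(
pos 15: ')' matches '('; pop; stack = {[
pos 16: ']' matches '['; pop; stack = {
pos 17: push '['; stack = {[
pos 18: ']' matches '['; pop; stack = {
pos 19: '}' matches '{'; pop; stack = (empty)
pos 20: push '('; stack = (
pos 21: ')' matches '('; pop; stack = (empty)
pos 22: push '['; stack = [
pos 23: push '('; stack = [(
pos 24: ')' matches '('; pop; stack = [
pos 25: push '('; stack = [(
pos 26: ')' matches '('; pop; stack = [
pos 27: push '('; stack = [(
pos 28: ')' matches '('; pop; stack = [
pos 29: push '{'; stack = [{
pos 30: push '('; stack = [{(
pos 31: ')' matches '('; pop; stack = [{
pos 32: '}' matches '{'; pop; stack = [
pos 33: push '{'; stack = [{
pos 34: '}' matches '{'; pop; stack = [
pos 35: ']' matches '['; pop; stack = (empty)
end: stack empty → VALID
Verdict: properly nested → yes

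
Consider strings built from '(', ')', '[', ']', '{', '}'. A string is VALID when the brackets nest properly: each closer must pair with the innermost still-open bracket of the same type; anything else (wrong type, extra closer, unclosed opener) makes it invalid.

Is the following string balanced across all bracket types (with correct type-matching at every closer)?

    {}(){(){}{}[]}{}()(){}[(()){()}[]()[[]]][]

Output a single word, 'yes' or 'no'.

pos 0: push '{'; stack = {
pos 1: '}' matches '{'; pop; stack = (empty)
pos 2: push '('; stack = (
pos 3: ')' matches '('; pop; stack = (empty)
pos 4: push '{'; stack = {
pos 5: push '('; stack = {(
pos 6: ')' matches '('; pop; stack = {
pos 7: push '{'; stack = {{
pos 8: '}' matches '{'; pop; stack = {
pos 9: push '{'; stack = {{
pos 10: '}' matches '{'; pop; stack = {
pos 11: push '['; stack = {[
pos 12: ']' matches '['; pop; stack = {
pos 13: '}' matches '{'; pop; stack = (empty)
pos 14: push '{'; stack = {
pos 15: '}' matches '{'; pop; stack = (empty)
pos 16: push '('; stack = (
pos 17: ')' matches '('; pop; stack = (empty)
pos 18: push '('; stack = (
pos 19: ')' matches '('; pop; stack = (empty)
pos 20: push '{'; stack = {
pos 21: '}' matches '{'; pop; stack = (empty)
pos 22: push '['; stack = [
pos 23: push '('; stack = [(
pos 24: push '('; stack = [((
pos 25: ')' matches '('; pop; stack = [(
pos 26: ')' matches '('; pop; stack = [
pos 27: push '{'; stack = [{
pos 28: push '('; stack = [{(
pos 29: ')' matches '('; pop; stack = [{
pos 30: '}' matches '{'; pop; stack = [
pos 31: push '['; stack = [[
pos 32: ']' matches '['; pop; stack = [
pos 33: push '('; stack = [(
pos 34: ')' matches '('; pop; stack = [
pos 35: push '['; stack = [[
pos 36: push '['; stack = [[[
pos 37: ']' matches '['; pop; stack = [[
pos 38: ']' matches '['; pop; stack = [
pos 39: ']' matches '['; pop; stack = (empty)
pos 40: push '['; stack = [
pos 41: ']' matches '['; pop; stack = (empty)
end: stack empty → VALID
Verdict: properly nested → yes

Answer: yes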